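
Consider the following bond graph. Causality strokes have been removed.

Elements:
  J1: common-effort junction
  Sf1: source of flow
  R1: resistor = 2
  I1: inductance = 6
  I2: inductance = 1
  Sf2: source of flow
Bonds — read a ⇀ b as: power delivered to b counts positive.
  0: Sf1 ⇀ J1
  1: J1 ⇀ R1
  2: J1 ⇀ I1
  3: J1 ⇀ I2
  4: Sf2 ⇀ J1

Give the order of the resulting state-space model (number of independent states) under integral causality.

2  (I1, I2 all integral)

#0 →Sf1  (Sf1 fixes flow; stroke at Sf1)
#4 →Sf2  (Sf2 fixes flow; stroke at Sf2)
#2 →I1  (I1 integral (f out))
#3 →I2  (I2: I, integral causality)
#1 →J1  (only one effort-in slot at J1)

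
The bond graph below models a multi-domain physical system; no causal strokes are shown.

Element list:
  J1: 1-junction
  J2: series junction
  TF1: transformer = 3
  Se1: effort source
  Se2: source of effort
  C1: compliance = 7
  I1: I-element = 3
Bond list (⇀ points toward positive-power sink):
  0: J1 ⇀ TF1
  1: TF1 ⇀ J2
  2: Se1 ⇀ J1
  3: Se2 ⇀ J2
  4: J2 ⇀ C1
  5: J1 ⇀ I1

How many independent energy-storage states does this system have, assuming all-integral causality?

2  (C1, I1 all integral)

#2 →J1  (source Se1 imposes e)
#3 →J2  (Se2: effort source, stroke at far end)
#4 →J2  (prefer integral on C1)
#1 →TF1  (closing 1-jn rule on J2)
#0 →J1  (TF1 one-in-one-out from 1)
#5 →I1  (J1 needs exactly one f-in)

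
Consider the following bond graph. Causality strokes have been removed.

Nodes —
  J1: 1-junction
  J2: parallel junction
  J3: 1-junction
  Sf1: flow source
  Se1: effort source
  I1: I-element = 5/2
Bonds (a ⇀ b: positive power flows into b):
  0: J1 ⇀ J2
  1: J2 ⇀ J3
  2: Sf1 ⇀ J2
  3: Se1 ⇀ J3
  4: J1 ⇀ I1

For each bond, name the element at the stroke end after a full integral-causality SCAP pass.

β0 stroke→J1
β1 stroke→J2
β2 stroke→Sf1
β3 stroke→J3
β4 stroke→I1

β2 |Sf1  (Sf1 fixes flow; stroke at Sf1)
β3 |J3  (source Se1 imposes e)
β1 |J2  (J3 needs exactly one f-in)
β0 |J1  (J2 effort already set via bond 1)
β4 |I1  (closing 1-jn rule on J1)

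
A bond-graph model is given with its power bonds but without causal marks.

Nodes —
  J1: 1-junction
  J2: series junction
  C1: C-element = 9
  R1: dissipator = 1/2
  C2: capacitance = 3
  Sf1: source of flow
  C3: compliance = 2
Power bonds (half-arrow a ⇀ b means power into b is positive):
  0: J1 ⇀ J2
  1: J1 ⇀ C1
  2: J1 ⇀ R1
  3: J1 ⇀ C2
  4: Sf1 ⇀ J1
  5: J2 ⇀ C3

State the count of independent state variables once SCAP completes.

b4 →Sf1  (Sf1 (Sf) sets flow on bond)
b0 →J1  (J1 flow already set via bond 4)
b1 →J1  (J1: bond 4 brought flow, rest push out)
b2 →J1  (J1 flow already set via bond 4)
b3 →J1  (1-jn J1 has f-setter on 4)
b5 →J2  (1-jn J2 has f-setter on 0)

3  (C1, C2, C3 all integral)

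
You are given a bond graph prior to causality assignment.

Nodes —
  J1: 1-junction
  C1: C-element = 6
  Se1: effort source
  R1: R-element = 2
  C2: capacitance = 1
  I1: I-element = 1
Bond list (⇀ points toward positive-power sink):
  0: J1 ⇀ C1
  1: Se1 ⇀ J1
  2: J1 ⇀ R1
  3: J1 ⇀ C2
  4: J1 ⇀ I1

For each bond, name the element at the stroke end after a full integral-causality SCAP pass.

β1 |J1  (Se1 fixes effort; stroke away)
β0 |J1  (prefer integral on C1)
β3 |J1  (C2 outputs effort q/C2)
β4 |I1  (I1 outputs flow p/I1)
β2 |J1  (common-f at J1 fixed by 4)

bond 0 stroke→J1
bond 1 stroke→J1
bond 2 stroke→J1
bond 3 stroke→J1
bond 4 stroke→I1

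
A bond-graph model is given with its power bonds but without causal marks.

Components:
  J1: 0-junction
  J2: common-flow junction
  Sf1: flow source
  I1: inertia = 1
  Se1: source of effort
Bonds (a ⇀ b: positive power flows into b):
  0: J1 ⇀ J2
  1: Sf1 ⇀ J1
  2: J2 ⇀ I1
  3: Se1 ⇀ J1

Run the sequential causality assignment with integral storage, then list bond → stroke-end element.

#1 →Sf1  (Sf1: flow source, stroke at near end)
#3 →J1  (source Se1 imposes e)
#0 →J2  (common-e at J1 fixed by 3)
#2 →I1  (J2 needs exactly one f-in)

β0 stroke→J2
β1 stroke→Sf1
β2 stroke→I1
β3 stroke→J1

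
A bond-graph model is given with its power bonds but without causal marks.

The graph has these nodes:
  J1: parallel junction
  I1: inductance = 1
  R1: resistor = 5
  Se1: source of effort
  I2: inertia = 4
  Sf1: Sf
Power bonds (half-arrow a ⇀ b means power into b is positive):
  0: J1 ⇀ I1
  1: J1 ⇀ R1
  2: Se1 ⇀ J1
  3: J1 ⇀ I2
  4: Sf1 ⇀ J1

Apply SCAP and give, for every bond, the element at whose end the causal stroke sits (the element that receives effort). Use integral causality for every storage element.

β2 →J1  (source Se1 imposes e)
β4 →Sf1  (Sf1 fixes flow; stroke at Sf1)
β0 →I1  (common-e at J1 fixed by 2)
β1 →R1  (common-e at J1 fixed by 2)
β3 →I2  (J1: bond 2 brought effort, rest push out)

b0 |I1
b1 |R1
b2 |J1
b3 |I2
b4 |Sf1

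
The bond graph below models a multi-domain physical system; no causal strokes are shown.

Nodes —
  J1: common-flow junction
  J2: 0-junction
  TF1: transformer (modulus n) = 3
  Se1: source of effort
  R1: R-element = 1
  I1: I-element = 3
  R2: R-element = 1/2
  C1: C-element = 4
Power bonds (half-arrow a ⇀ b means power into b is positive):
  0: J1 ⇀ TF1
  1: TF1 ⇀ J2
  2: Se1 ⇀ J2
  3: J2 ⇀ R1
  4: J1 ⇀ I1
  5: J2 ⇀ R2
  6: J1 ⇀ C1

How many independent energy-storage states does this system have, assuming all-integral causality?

#2 →J2  (Se1: effort source, stroke at far end)
#1 →TF1  (J2 effort already set via bond 2)
#3 →R1  (J2 effort already set via bond 2)
#5 →R2  (J2: bond 2 brought effort, rest push out)
#0 →J1  (TF1 one-in-one-out from 1)
#4 →I1  (I1 outputs flow p/I1)
#6 →J1  (1-jn J1 has f-setter on 4)

2  (C1, I1 all integral)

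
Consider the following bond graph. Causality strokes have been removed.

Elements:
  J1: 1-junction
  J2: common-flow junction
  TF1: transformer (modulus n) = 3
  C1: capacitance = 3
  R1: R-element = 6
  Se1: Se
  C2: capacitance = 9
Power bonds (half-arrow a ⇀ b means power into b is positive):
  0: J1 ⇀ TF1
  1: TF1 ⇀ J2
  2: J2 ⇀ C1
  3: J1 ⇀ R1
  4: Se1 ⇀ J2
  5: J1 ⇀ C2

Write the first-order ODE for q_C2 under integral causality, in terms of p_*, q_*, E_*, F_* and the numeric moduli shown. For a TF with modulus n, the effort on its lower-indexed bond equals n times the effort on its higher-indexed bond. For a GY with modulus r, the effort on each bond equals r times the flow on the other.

bond 4 →J2  (Se1: effort source, stroke at far end)
bond 2 →J2  (C1 integral (e out))
bond 1 →TF1  (closing 1-jn rule on J2)
bond 0 →J1  (TF TF1: opposite of bond 1)
bond 5 →J1  (C2 integral (e out))
bond 3 →R1  (only one flow-in slot at J1)

dq_C2/dt = E_Se1/2 - q_C1/6 - q_C2/54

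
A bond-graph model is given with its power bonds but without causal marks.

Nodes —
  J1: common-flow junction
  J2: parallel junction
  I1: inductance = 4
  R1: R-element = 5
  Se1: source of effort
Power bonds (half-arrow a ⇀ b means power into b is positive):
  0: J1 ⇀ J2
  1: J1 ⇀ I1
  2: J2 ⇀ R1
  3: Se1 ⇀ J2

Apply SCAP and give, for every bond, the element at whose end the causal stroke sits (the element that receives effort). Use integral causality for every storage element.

b3 stroke→J2  (source Se1 imposes e)
b0 stroke→J1  (J2 effort already set via bond 3)
b2 stroke→R1  (J2: bond 3 brought effort, rest push out)
b1 stroke→I1  (J1: last free bond brings flow in)

bond 0 stroke at J1
bond 1 stroke at I1
bond 2 stroke at R1
bond 3 stroke at J2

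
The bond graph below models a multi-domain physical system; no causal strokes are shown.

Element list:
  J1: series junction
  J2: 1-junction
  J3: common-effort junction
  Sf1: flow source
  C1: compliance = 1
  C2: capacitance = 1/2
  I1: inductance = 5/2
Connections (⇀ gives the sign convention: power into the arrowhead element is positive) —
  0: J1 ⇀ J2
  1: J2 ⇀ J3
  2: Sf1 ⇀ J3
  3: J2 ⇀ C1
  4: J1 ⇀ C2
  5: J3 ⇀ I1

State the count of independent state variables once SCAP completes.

3  (C1, C2, I1 all integral)

bond 2 stroke→Sf1  (Sf1 fixes flow; stroke at Sf1)
bond 3 stroke→J2  (C1 outputs effort q/C1)
bond 4 stroke→J1  (C2 integral (e out))
bond 0 stroke→J2  (closing 1-jn rule on J1)
bond 1 stroke→J3  (only one flow-in slot at J2)
bond 5 stroke→I1  (common-e at J3 fixed by 1)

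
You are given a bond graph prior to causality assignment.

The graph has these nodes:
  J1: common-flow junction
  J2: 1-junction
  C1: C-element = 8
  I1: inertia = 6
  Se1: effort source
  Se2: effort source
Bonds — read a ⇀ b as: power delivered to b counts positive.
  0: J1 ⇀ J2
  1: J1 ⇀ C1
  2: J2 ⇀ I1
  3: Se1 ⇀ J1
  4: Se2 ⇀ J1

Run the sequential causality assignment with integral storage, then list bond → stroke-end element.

#0 stroke→J2
#1 stroke→J1
#2 stroke→I1
#3 stroke→J1
#4 stroke→J1

#3 →J1  (source Se1 imposes e)
#4 →J1  (source Se2 imposes e)
#1 →J1  (prefer integral on C1)
#0 →J2  (J1 needs exactly one f-in)
#2 →I1  (J2 needs exactly one f-in)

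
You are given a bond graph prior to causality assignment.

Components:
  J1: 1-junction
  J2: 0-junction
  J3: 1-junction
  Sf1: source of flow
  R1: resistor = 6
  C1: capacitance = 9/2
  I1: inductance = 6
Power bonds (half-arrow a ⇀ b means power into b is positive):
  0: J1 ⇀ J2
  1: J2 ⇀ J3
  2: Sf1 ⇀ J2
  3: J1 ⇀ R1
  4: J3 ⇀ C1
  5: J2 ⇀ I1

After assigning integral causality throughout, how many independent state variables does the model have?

2  (C1, I1 all integral)

bond 2 |Sf1  (Sf1: flow source, stroke at near end)
bond 4 |J3  (C1 outputs effort q/C1)
bond 1 |J2  (closing 1-jn rule on J3)
bond 0 |J1  (J2 effort already set via bond 1)
bond 5 |I1  (J2 effort already set via bond 1)
bond 3 |R1  (closing 1-jn rule on J1)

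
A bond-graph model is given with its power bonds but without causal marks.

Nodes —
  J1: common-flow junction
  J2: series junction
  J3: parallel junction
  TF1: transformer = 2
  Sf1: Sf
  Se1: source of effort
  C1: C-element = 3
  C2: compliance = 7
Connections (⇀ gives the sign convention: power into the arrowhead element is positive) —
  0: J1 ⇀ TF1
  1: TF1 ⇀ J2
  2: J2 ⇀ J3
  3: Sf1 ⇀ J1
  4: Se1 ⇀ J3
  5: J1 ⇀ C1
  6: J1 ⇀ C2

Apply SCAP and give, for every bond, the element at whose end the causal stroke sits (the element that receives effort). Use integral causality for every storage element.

β0 stroke at J1
β1 stroke at TF1
β2 stroke at J2
β3 stroke at Sf1
β4 stroke at J3
β5 stroke at J1
β6 stroke at J1

bond 3 →Sf1  (Sf1 (Sf) sets flow on bond)
bond 4 →J3  (Se1 (Se) sets effort on bond)
bond 0 →J1  (1-jn J1 has f-setter on 3)
bond 5 →J1  (J1: bond 3 brought flow, rest push out)
bond 6 →J1  (1-jn J1 has f-setter on 3)
bond 2 →J2  (J3 effort already set via bond 4)
bond 1 →TF1  (TF TF1: opposite of bond 0)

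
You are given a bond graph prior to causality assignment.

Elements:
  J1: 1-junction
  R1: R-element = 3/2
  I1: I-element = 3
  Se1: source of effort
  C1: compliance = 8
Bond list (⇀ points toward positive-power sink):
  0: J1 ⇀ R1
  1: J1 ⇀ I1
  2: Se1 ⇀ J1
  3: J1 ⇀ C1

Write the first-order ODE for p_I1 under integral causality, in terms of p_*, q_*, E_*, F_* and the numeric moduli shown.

#2 stroke→J1  (Se1 (Se) sets effort on bond)
#1 stroke→I1  (I1: I, integral causality)
#0 stroke→J1  (J1 flow already set via bond 1)
#3 stroke→J1  (1-jn J1 has f-setter on 1)

dp_I1/dt = E_Se1 - p_I1/2 - q_C1/8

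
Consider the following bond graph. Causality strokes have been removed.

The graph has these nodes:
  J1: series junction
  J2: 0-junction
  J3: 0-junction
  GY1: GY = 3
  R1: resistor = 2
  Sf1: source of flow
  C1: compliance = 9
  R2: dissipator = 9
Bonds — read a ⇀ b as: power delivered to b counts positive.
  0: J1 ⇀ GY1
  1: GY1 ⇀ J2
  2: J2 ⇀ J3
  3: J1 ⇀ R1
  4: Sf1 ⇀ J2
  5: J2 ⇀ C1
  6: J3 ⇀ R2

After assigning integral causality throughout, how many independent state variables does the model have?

1  (C1 all integral)

β4 stroke at Sf1  (source Sf1 imposes f)
β5 stroke at J2  (C1: C, integral causality)
β1 stroke at GY1  (common-e at J2 fixed by 5)
β2 stroke at J3  (J2: bond 5 brought effort, rest push out)
β6 stroke at R2  (J3 effort already set via bond 2)
β0 stroke at GY1  (GY1 both-in/both-out from 1)
β3 stroke at J1  (J1: bond 0 brought flow, rest push out)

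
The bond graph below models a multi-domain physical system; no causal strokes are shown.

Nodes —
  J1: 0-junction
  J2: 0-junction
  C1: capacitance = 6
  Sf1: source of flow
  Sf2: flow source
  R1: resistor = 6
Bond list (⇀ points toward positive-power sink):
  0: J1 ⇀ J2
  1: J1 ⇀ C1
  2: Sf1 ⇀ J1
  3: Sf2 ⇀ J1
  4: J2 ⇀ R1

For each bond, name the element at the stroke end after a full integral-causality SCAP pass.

b0 stroke→J2
b1 stroke→J1
b2 stroke→Sf1
b3 stroke→Sf2
b4 stroke→R1

bond 2 stroke at Sf1  (Sf1: flow source, stroke at near end)
bond 3 stroke at Sf2  (source Sf2 imposes f)
bond 1 stroke at J1  (C1: C, integral causality)
bond 0 stroke at J2  (J1: bond 1 brought effort, rest push out)
bond 4 stroke at R1  (0-jn J2 has e-setter on 0)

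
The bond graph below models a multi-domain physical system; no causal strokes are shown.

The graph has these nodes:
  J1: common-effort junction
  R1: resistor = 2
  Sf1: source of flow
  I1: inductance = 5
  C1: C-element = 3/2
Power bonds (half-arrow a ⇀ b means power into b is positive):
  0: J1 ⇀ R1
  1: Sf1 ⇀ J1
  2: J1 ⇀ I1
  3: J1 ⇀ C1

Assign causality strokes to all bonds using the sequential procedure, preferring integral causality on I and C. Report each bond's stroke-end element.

bond 0 stroke at R1
bond 1 stroke at Sf1
bond 2 stroke at I1
bond 3 stroke at J1

#1 stroke→Sf1  (Sf1 (Sf) sets flow on bond)
#2 stroke→I1  (I1: I, integral causality)
#3 stroke→J1  (C1 outputs effort q/C1)
#0 stroke→R1  (J1: bond 3 brought effort, rest push out)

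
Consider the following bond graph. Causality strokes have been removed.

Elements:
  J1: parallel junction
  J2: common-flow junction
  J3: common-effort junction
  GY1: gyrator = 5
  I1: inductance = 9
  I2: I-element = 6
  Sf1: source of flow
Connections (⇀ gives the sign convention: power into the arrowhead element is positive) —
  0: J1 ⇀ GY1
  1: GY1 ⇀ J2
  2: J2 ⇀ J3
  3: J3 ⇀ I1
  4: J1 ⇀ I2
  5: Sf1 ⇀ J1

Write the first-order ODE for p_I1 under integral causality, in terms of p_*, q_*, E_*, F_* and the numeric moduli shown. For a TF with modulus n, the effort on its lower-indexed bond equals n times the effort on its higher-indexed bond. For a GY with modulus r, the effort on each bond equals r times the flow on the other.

dp_I1/dt = 5*F_Sf1 - 5*p_I2/6

#5 stroke→Sf1  (Sf1 (Sf) sets flow on bond)
#3 stroke→I1  (prefer integral on I1)
#2 stroke→J3  (closing 0-jn rule on J3)
#1 stroke→J2  (1-jn J2 has f-setter on 2)
#0 stroke→J1  (GY GY1: same side as bond 1)
#4 stroke→I2  (J1: bond 0 brought effort, rest push out)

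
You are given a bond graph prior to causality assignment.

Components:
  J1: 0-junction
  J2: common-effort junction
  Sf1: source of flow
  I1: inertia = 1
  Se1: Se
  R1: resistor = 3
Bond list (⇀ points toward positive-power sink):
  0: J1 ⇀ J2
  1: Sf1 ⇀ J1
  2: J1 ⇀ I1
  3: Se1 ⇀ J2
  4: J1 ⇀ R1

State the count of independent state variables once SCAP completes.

b1 stroke→Sf1  (Sf1 fixes flow; stroke at Sf1)
b3 stroke→J2  (Se1: effort source, stroke at far end)
b0 stroke→J1  (J2 effort already set via bond 3)
b2 stroke→I1  (0-jn J1 has e-setter on 0)
b4 stroke→R1  (J1: bond 0 brought effort, rest push out)

1  (I1 all integral)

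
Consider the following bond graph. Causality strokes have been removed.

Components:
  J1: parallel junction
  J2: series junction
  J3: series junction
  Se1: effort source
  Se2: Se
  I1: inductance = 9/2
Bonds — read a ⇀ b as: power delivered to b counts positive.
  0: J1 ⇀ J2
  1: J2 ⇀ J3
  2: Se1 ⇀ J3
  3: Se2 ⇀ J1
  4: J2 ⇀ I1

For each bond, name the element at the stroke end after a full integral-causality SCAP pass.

#2 stroke→J3  (source Se1 imposes e)
#3 stroke→J1  (Se2: effort source, stroke at far end)
#0 stroke→J2  (J1 effort already set via bond 3)
#1 stroke→J2  (J3: last free bond brings flow in)
#4 stroke→I1  (J2 needs exactly one f-in)

#0 |J2
#1 |J2
#2 |J3
#3 |J1
#4 |I1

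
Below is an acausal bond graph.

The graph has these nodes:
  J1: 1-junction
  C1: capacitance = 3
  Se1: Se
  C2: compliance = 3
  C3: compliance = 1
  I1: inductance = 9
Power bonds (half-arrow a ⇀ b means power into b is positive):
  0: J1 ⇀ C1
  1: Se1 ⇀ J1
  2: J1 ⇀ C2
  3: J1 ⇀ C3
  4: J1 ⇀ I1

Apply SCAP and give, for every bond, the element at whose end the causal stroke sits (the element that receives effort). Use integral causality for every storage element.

bond 1 stroke at J1  (Se1 fixes effort; stroke away)
bond 0 stroke at J1  (prefer integral on C1)
bond 2 stroke at J1  (prefer integral on C2)
bond 3 stroke at J1  (prefer integral on C3)
bond 4 stroke at I1  (J1: last free bond brings flow in)

β0 stroke→J1
β1 stroke→J1
β2 stroke→J1
β3 stroke→J1
β4 stroke→I1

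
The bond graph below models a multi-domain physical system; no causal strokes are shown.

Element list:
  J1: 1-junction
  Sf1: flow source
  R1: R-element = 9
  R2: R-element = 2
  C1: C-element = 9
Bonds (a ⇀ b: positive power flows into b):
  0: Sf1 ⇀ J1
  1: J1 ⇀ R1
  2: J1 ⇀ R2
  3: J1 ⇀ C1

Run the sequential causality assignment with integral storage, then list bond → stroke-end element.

#0 stroke at Sf1
#1 stroke at J1
#2 stroke at J1
#3 stroke at J1

bond 0 |Sf1  (Sf1 fixes flow; stroke at Sf1)
bond 1 |J1  (J1 flow already set via bond 0)
bond 2 |J1  (common-f at J1 fixed by 0)
bond 3 |J1  (J1 flow already set via bond 0)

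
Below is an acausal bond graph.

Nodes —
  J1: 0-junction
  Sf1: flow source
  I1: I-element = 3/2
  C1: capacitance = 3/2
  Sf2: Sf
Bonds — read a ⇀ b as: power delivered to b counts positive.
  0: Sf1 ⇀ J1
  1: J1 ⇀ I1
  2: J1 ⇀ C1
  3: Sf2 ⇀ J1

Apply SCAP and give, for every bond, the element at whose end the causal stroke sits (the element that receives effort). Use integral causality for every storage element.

b0 stroke at Sf1  (source Sf1 imposes f)
b3 stroke at Sf2  (Sf2: flow source, stroke at near end)
b1 stroke at I1  (I1 outputs flow p/I1)
b2 stroke at J1  (only one effort-in slot at J1)

bond 0 stroke→Sf1
bond 1 stroke→I1
bond 2 stroke→J1
bond 3 stroke→Sf2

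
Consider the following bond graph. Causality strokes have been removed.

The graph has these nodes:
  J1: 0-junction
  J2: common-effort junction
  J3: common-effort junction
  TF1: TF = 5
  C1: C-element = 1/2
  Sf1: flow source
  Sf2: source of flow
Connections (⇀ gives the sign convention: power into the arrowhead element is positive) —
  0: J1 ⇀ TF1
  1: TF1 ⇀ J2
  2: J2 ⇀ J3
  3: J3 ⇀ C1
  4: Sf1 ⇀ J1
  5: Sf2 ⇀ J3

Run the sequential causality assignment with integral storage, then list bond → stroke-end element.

b4 stroke at Sf1  (source Sf1 imposes f)
b5 stroke at Sf2  (source Sf2 imposes f)
b0 stroke at J1  (closing 0-jn rule on J1)
b1 stroke at TF1  (TF1: transformer flips bond 0)
b2 stroke at J2  (J2: last free bond brings effort in)
b3 stroke at J3  (only one effort-in slot at J3)

b0 stroke at J1
b1 stroke at TF1
b2 stroke at J2
b3 stroke at J3
b4 stroke at Sf1
b5 stroke at Sf2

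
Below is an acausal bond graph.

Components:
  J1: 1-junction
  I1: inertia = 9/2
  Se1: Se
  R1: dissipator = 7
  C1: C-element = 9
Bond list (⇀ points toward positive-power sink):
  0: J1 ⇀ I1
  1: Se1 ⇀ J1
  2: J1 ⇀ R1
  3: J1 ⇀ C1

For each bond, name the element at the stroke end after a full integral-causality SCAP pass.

b1 |J1  (Se1: effort source, stroke at far end)
b0 |I1  (I1 outputs flow p/I1)
b2 |J1  (common-f at J1 fixed by 0)
b3 |J1  (J1: bond 0 brought flow, rest push out)

#0 stroke→I1
#1 stroke→J1
#2 stroke→J1
#3 stroke→J1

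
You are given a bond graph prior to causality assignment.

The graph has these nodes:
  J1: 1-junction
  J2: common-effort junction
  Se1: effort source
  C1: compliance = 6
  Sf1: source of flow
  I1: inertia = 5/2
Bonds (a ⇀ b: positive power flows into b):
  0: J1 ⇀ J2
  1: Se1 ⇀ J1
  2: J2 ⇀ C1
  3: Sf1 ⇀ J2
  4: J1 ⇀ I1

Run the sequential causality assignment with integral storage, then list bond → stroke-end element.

β1 stroke at J1  (source Se1 imposes e)
β3 stroke at Sf1  (Sf1 (Sf) sets flow on bond)
β2 stroke at J2  (prefer integral on C1)
β0 stroke at J1  (common-e at J2 fixed by 2)
β4 stroke at I1  (J1: last free bond brings flow in)

β0 stroke at J1
β1 stroke at J1
β2 stroke at J2
β3 stroke at Sf1
β4 stroke at I1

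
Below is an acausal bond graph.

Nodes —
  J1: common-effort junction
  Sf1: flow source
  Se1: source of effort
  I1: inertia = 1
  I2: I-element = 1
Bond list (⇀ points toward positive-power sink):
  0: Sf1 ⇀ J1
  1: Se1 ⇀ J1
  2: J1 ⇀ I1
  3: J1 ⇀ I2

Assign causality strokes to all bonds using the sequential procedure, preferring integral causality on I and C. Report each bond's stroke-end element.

β0 →Sf1  (Sf1 (Sf) sets flow on bond)
β1 →J1  (Se1 fixes effort; stroke away)
β2 →I1  (J1: bond 1 brought effort, rest push out)
β3 →I2  (J1: bond 1 brought effort, rest push out)

#0 |Sf1
#1 |J1
#2 |I1
#3 |I2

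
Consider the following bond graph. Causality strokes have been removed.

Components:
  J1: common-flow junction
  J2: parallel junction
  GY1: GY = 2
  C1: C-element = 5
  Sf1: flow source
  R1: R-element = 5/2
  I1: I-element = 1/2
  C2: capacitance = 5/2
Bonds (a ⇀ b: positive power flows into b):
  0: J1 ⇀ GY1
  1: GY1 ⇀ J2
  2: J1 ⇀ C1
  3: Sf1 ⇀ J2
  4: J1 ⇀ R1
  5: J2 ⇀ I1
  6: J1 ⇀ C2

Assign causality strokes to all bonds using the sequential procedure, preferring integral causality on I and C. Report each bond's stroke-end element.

#3 →Sf1  (source Sf1 imposes f)
#2 →J1  (C1 integral (e out))
#5 →I1  (prefer integral on I1)
#1 →J2  (J2 needs exactly one e-in)
#0 →J1  (GY GY1: same side as bond 1)
#6 →J1  (C2 outputs effort q/C2)
#4 →R1  (J1 needs exactly one f-in)

bond 0 stroke→J1
bond 1 stroke→J2
bond 2 stroke→J1
bond 3 stroke→Sf1
bond 4 stroke→R1
bond 5 stroke→I1
bond 6 stroke→J1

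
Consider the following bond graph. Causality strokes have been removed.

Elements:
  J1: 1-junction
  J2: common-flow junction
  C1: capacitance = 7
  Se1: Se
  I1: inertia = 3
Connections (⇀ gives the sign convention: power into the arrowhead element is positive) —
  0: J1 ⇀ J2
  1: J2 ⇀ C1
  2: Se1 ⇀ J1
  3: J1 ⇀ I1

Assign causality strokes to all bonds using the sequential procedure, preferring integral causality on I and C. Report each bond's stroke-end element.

b0 →J1
b1 →J2
b2 →J1
b3 →I1

β2 stroke at J1  (Se1 (Se) sets effort on bond)
β1 stroke at J2  (prefer integral on C1)
β0 stroke at J1  (only one flow-in slot at J2)
β3 stroke at I1  (J1 needs exactly one f-in)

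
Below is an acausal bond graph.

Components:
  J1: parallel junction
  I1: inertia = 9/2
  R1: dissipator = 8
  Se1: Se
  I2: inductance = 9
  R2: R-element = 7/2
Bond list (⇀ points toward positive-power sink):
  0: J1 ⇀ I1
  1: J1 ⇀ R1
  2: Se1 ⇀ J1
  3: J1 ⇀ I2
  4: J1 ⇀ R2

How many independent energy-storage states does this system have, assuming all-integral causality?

#2 →J1  (Se1 fixes effort; stroke away)
#0 →I1  (0-jn J1 has e-setter on 2)
#1 →R1  (J1: bond 2 brought effort, rest push out)
#3 →I2  (J1 effort already set via bond 2)
#4 →R2  (0-jn J1 has e-setter on 2)

2  (I1, I2 all integral)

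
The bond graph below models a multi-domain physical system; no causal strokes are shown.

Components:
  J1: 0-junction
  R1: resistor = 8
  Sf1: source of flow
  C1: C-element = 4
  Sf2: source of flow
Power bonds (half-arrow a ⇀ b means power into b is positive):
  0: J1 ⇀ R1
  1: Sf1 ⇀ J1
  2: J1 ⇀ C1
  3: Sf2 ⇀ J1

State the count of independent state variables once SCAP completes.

bond 1 stroke at Sf1  (Sf1 fixes flow; stroke at Sf1)
bond 3 stroke at Sf2  (Sf2 fixes flow; stroke at Sf2)
bond 2 stroke at J1  (C1 outputs effort q/C1)
bond 0 stroke at R1  (common-e at J1 fixed by 2)

1  (C1 all integral)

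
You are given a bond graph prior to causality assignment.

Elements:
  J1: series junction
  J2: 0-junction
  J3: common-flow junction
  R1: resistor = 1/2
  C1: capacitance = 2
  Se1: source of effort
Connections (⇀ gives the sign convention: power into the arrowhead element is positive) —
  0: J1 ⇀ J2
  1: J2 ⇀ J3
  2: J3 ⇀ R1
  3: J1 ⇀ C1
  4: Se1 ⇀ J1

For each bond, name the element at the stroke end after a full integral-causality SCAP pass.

b0 stroke at J2
b1 stroke at J3
b2 stroke at R1
b3 stroke at J1
b4 stroke at J1

β4 →J1  (Se1 (Se) sets effort on bond)
β3 →J1  (C1: C, integral causality)
β0 →J2  (J1: last free bond brings flow in)
β1 →J3  (common-e at J2 fixed by 0)
β2 →R1  (closing 1-jn rule on J3)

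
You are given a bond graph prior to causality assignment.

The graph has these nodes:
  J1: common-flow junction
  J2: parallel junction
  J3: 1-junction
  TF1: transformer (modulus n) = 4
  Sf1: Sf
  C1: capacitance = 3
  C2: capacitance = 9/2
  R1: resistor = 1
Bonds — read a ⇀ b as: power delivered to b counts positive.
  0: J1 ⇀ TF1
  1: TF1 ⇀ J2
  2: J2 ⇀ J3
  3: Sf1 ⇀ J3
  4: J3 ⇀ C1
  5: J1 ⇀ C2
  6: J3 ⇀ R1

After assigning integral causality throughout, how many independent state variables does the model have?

bond 3 →Sf1  (source Sf1 imposes f)
bond 2 →J3  (J3 flow already set via bond 3)
bond 4 →J3  (common-f at J3 fixed by 3)
bond 6 →J3  (J3 flow already set via bond 3)
bond 1 →J2  (only one effort-in slot at J2)
bond 0 →TF1  (TF1 one-in-one-out from 1)
bond 5 →J1  (common-f at J1 fixed by 0)

2  (C1, C2 all integral)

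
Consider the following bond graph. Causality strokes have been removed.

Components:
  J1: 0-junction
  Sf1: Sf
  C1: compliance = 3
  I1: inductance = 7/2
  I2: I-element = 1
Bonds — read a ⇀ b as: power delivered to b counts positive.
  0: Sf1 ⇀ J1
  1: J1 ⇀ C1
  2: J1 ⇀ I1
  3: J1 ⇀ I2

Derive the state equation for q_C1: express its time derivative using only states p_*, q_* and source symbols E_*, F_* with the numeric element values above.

dq_C1/dt = F_Sf1 - 2*p_I1/7 - p_I2

#0 stroke→Sf1  (Sf1: flow source, stroke at near end)
#1 stroke→J1  (C1 outputs effort q/C1)
#2 stroke→I1  (J1 effort already set via bond 1)
#3 stroke→I2  (common-e at J1 fixed by 1)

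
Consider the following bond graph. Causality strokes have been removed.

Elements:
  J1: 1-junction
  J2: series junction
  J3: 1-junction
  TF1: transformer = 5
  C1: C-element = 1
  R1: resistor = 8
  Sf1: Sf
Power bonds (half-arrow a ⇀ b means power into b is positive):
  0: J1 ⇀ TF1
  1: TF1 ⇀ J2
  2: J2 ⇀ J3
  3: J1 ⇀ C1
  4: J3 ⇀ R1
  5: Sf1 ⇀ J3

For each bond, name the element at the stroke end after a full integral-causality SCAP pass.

β0 stroke→TF1
β1 stroke→J2
β2 stroke→J3
β3 stroke→J1
β4 stroke→J3
β5 stroke→Sf1

bond 5 stroke→Sf1  (Sf1: flow source, stroke at near end)
bond 2 stroke→J3  (1-jn J3 has f-setter on 5)
bond 4 stroke→J3  (1-jn J3 has f-setter on 5)
bond 1 stroke→J2  (common-f at J2 fixed by 2)
bond 0 stroke→TF1  (TF TF1: opposite of bond 1)
bond 3 stroke→J1  (J1 flow already set via bond 0)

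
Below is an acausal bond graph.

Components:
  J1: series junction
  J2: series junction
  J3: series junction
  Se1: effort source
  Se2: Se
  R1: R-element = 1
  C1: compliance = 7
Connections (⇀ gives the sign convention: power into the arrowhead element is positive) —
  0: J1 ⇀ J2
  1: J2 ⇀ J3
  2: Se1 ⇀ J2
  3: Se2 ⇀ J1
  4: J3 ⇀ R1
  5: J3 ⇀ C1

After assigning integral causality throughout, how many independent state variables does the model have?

1  (C1 all integral)

b2 stroke at J2  (Se1: effort source, stroke at far end)
b3 stroke at J1  (Se2: effort source, stroke at far end)
b0 stroke at J2  (closing 1-jn rule on J1)
b1 stroke at J3  (closing 1-jn rule on J2)
b5 stroke at J3  (C1 outputs effort q/C1)
b4 stroke at R1  (closing 1-jn rule on J3)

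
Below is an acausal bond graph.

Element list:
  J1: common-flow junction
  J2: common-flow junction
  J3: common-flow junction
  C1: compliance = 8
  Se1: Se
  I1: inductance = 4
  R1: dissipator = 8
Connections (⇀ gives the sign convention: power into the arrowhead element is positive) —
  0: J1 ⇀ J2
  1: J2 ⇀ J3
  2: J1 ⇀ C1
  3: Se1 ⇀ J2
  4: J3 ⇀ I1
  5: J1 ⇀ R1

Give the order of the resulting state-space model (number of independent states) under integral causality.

bond 3 stroke at J2  (Se1: effort source, stroke at far end)
bond 2 stroke at J1  (prefer integral on C1)
bond 4 stroke at I1  (prefer integral on I1)
bond 1 stroke at J3  (J3 flow already set via bond 4)
bond 0 stroke at J2  (J2 flow already set via bond 1)
bond 5 stroke at J1  (J1 flow already set via bond 0)

2  (C1, I1 all integral)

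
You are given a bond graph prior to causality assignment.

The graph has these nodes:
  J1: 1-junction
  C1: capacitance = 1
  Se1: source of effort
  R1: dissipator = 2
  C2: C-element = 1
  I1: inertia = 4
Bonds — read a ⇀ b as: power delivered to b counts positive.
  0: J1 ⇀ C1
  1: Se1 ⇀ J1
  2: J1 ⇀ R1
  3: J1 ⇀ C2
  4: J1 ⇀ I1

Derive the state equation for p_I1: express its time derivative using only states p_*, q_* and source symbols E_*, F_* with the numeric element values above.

dp_I1/dt = E_Se1 - p_I1/2 - q_C1 - q_C2

β1 |J1  (source Se1 imposes e)
β0 |J1  (prefer integral on C1)
β3 |J1  (C2: C, integral causality)
β4 |I1  (I1 integral (f out))
β2 |J1  (J1 flow already set via bond 4)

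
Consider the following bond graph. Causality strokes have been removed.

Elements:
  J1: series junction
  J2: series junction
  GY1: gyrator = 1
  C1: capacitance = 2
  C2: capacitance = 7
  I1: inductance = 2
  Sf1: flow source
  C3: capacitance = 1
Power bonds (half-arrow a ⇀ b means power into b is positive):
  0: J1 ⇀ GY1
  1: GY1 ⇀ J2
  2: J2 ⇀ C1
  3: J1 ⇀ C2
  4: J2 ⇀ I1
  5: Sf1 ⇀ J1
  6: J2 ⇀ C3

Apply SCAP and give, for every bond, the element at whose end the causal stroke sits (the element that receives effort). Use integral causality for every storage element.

b5 stroke→Sf1  (Sf1: flow source, stroke at near end)
b0 stroke→J1  (J1: bond 5 brought flow, rest push out)
b3 stroke→J1  (common-f at J1 fixed by 5)
b1 stroke→J2  (through GY1, causality inverts; strokes same side of GY1)
b2 stroke→J2  (C1 integral (e out))
b4 stroke→I1  (I1 integral (f out))
b6 stroke→J2  (1-jn J2 has f-setter on 4)

β0 stroke→J1
β1 stroke→J2
β2 stroke→J2
β3 stroke→J1
β4 stroke→I1
β5 stroke→Sf1
β6 stroke→J2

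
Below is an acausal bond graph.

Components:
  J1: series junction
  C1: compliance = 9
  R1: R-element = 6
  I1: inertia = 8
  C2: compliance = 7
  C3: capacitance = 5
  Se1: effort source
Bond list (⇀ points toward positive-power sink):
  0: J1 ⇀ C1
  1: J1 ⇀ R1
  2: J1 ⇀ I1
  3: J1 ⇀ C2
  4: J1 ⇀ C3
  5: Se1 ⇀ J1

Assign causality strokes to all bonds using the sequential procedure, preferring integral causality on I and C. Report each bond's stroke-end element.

bond 5 |J1  (Se1: effort source, stroke at far end)
bond 0 |J1  (C1 outputs effort q/C1)
bond 2 |I1  (I1 integral (f out))
bond 1 |J1  (1-jn J1 has f-setter on 2)
bond 3 |J1  (common-f at J1 fixed by 2)
bond 4 |J1  (J1: bond 2 brought flow, rest push out)

b0 stroke at J1
b1 stroke at J1
b2 stroke at I1
b3 stroke at J1
b4 stroke at J1
b5 stroke at J1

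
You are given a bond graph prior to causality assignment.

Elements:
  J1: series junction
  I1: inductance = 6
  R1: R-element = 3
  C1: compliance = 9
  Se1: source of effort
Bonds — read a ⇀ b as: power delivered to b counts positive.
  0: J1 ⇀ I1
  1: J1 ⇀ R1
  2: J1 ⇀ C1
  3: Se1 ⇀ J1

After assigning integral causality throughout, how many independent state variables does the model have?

bond 3 stroke→J1  (Se1 (Se) sets effort on bond)
bond 0 stroke→I1  (I1 outputs flow p/I1)
bond 1 stroke→J1  (common-f at J1 fixed by 0)
bond 2 stroke→J1  (1-jn J1 has f-setter on 0)

2  (C1, I1 all integral)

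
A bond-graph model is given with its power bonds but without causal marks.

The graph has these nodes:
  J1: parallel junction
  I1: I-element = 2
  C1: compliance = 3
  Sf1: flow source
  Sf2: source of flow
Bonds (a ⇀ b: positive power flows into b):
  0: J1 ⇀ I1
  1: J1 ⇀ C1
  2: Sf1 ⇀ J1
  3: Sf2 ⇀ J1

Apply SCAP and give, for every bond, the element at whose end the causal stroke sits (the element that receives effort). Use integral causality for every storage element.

β0 →I1
β1 →J1
β2 →Sf1
β3 →Sf2

β2 →Sf1  (source Sf1 imposes f)
β3 →Sf2  (Sf2 (Sf) sets flow on bond)
β0 →I1  (I1 outputs flow p/I1)
β1 →J1  (only one effort-in slot at J1)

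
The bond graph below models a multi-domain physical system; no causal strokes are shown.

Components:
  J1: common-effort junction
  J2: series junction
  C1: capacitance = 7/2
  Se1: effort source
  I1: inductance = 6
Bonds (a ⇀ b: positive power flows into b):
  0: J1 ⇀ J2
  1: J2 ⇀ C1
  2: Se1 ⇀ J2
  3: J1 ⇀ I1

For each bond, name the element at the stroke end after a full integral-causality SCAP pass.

#2 |J2  (source Se1 imposes e)
#1 |J2  (prefer integral on C1)
#0 |J1  (J2: last free bond brings flow in)
#3 |I1  (0-jn J1 has e-setter on 0)

β0 |J1
β1 |J2
β2 |J2
β3 |I1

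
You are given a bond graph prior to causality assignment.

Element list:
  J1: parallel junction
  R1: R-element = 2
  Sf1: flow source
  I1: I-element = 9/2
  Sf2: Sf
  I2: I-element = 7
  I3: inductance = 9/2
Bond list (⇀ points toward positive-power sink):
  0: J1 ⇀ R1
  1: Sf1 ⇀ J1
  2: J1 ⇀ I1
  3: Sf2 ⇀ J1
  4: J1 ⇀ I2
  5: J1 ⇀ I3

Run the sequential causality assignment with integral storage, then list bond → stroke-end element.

b1 |Sf1  (Sf1 fixes flow; stroke at Sf1)
b3 |Sf2  (Sf2: flow source, stroke at near end)
b2 |I1  (prefer integral on I1)
b4 |I2  (I2 outputs flow p/I2)
b5 |I3  (I3 outputs flow p/I3)
b0 |J1  (J1: last free bond brings effort in)

#0 stroke→J1
#1 stroke→Sf1
#2 stroke→I1
#3 stroke→Sf2
#4 stroke→I2
#5 stroke→I3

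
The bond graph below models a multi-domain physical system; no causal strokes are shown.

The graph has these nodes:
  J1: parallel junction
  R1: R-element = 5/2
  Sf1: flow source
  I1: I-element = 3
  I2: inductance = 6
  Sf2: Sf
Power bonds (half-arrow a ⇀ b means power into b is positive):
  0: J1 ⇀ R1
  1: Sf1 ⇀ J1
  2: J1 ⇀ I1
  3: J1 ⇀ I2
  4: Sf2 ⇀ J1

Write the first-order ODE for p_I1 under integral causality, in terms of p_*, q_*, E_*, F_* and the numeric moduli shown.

bond 1 →Sf1  (Sf1: flow source, stroke at near end)
bond 4 →Sf2  (Sf2: flow source, stroke at near end)
bond 2 →I1  (I1 outputs flow p/I1)
bond 3 →I2  (I2 outputs flow p/I2)
bond 0 →J1  (closing 0-jn rule on J1)

dp_I1/dt = 5*F_Sf1/2 + 5*F_Sf2/2 - 5*p_I1/6 - 5*p_I2/12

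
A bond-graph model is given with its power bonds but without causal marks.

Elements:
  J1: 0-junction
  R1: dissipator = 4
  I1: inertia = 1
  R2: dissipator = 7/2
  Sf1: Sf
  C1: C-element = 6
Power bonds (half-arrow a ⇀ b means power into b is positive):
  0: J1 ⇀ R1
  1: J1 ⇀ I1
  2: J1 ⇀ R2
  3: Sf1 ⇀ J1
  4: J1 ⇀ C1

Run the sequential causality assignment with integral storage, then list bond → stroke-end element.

bond 0 |R1
bond 1 |I1
bond 2 |R2
bond 3 |Sf1
bond 4 |J1

β3 →Sf1  (source Sf1 imposes f)
β1 →I1  (I1 outputs flow p/I1)
β4 →J1  (C1 outputs effort q/C1)
β0 →R1  (J1 effort already set via bond 4)
β2 →R2  (J1 effort already set via bond 4)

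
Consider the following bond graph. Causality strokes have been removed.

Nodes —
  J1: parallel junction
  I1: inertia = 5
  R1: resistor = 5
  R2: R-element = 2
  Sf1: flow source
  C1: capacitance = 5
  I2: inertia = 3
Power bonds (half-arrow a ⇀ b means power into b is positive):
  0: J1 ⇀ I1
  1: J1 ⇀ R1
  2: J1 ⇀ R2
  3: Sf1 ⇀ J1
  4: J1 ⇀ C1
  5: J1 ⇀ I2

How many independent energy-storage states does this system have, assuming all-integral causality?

b3 |Sf1  (Sf1 (Sf) sets flow on bond)
b0 |I1  (I1: I, integral causality)
b4 |J1  (C1 integral (e out))
b1 |R1  (common-e at J1 fixed by 4)
b2 |R2  (common-e at J1 fixed by 4)
b5 |I2  (J1: bond 4 brought effort, rest push out)

3  (C1, I1, I2 all integral)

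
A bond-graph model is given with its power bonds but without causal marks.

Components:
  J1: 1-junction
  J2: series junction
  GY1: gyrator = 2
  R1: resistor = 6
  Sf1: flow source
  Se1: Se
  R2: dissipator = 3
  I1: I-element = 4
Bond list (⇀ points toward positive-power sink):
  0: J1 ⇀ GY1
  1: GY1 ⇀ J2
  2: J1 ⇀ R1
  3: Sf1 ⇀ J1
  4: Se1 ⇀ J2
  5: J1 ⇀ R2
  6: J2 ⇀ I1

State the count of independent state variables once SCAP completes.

1  (I1 all integral)

bond 3 stroke at Sf1  (Sf1 (Sf) sets flow on bond)
bond 4 stroke at J2  (source Se1 imposes e)
bond 0 stroke at J1  (1-jn J1 has f-setter on 3)
bond 2 stroke at J1  (J1: bond 3 brought flow, rest push out)
bond 5 stroke at J1  (1-jn J1 has f-setter on 3)
bond 1 stroke at J2  (GY1 both-in/both-out from 0)
bond 6 stroke at I1  (J2 needs exactly one f-in)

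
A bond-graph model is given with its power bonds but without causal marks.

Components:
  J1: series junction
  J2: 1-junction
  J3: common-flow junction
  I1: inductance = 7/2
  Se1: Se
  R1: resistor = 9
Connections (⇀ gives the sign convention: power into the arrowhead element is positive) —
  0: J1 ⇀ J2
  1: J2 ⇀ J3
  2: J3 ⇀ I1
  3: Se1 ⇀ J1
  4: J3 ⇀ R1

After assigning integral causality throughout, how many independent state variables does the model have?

1  (I1 all integral)

b3 stroke at J1  (source Se1 imposes e)
b0 stroke at J2  (only one flow-in slot at J1)
b1 stroke at J3  (closing 1-jn rule on J2)
b2 stroke at I1  (prefer integral on I1)
b4 stroke at J3  (1-jn J3 has f-setter on 2)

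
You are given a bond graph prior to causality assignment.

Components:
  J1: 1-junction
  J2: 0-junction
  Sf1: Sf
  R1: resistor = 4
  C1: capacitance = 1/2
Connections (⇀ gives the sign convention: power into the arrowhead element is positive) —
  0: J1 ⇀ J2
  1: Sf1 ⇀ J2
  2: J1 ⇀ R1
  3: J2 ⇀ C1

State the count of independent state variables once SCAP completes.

b1 stroke→Sf1  (Sf1: flow source, stroke at near end)
b3 stroke→J2  (C1: C, integral causality)
b0 stroke→J1  (0-jn J2 has e-setter on 3)
b2 stroke→R1  (J1: last free bond brings flow in)

1  (C1 all integral)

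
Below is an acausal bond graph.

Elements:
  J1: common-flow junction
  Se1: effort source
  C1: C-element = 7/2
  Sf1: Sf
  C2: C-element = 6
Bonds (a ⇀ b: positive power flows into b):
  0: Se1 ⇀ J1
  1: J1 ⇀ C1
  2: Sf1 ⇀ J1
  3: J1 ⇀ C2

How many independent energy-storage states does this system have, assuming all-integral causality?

bond 0 →J1  (source Se1 imposes e)
bond 2 →Sf1  (Sf1 (Sf) sets flow on bond)
bond 1 →J1  (J1 flow already set via bond 2)
bond 3 →J1  (common-f at J1 fixed by 2)

2  (C1, C2 all integral)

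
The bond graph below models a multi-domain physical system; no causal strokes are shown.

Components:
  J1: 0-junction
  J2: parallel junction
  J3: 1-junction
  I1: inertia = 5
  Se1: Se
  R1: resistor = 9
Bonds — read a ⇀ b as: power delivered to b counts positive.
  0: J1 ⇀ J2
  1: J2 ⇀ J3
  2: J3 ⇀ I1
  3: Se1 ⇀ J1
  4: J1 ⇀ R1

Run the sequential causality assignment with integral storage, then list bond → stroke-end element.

b0 |J2
b1 |J3
b2 |I1
b3 |J1
b4 |R1

b3 stroke at J1  (Se1 (Se) sets effort on bond)
b0 stroke at J2  (J1: bond 3 brought effort, rest push out)
b4 stroke at R1  (common-e at J1 fixed by 3)
b1 stroke at J3  (0-jn J2 has e-setter on 0)
b2 stroke at I1  (J3: last free bond brings flow in)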